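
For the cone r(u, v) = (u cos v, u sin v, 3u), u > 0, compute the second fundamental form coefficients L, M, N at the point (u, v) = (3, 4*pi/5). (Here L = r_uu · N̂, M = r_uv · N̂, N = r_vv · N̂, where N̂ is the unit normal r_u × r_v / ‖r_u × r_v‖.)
L = 0;  M = 0;  N = 9*sqrt(10)/10

Compute the unit normal N̂(u, v) = (-3*sqrt(10)*u*cos(v)/(10*Abs(u)), -3*sqrt(10)*u*sin(v)/(10*Abs(u)), sqrt(10)*u/(10*Abs(u))), and the second partials r_uu, r_uv, r_vv. Take dot products:
  L(u, v) = r_uu · N̂ = 0,
  M(u, v) = r_uv · N̂ = 0,
  N(u, v) = r_vv · N̂ = 3*sqrt(10)*u^2/(10*Abs(u)).
Evaluating at (u, v) = (3, 4*pi/5):
  L = 0, M = 0, N = 9*sqrt(10)/10.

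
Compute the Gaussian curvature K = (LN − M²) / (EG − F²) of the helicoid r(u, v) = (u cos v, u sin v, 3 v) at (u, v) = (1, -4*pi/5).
K = -9/100

Coefficients of the first fundamental form: E = 1, F = 0, G = u^2 + 9.
Coefficients of the second fundamental form: L = 0, M = -3/sqrt(u^2 + 9), N = 0.
Assemble K = (LN − M²)/(EG − F²) = -9/(u^2 + 9)^2. At (u, v) = (1, -4*pi/5): K = -9/100.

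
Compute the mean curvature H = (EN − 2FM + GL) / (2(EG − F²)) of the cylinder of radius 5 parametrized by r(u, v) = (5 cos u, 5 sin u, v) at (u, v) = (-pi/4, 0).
H = -1/10

With E = 25, F = 0, G = 1, L = -5, M = 0, N = 0, assemble
  H = (EN − 2FM + GL) / (2(EG − F²)) = -1/10.
At (u, v) = (-pi/4, 0): H = -1/10.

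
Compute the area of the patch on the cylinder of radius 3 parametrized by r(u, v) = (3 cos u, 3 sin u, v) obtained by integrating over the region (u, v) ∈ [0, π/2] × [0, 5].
Area = 15*pi/2

Area = ∫∫ √(EG − F²) du dv with √(EG − F²) = 3. Integrating over [0, π/2] × [0, 5] gives 15*pi/2.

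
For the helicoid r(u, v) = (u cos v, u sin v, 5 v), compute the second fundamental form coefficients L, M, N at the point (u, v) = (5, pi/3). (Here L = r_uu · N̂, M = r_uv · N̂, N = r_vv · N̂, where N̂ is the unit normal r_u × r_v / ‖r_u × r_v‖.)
L = 0;  M = -sqrt(2)/2;  N = 0

Compute the unit normal N̂(u, v) = (5*sin(v)/sqrt(u^2 + 25), -5*cos(v)/sqrt(u^2 + 25), u/sqrt(u^2 + 25)), and the second partials r_uu, r_uv, r_vv. Take dot products:
  L(u, v) = r_uu · N̂ = 0,
  M(u, v) = r_uv · N̂ = -5/sqrt(u^2 + 25),
  N(u, v) = r_vv · N̂ = 0.
Evaluating at (u, v) = (5, pi/3):
  L = 0, M = -sqrt(2)/2, N = 0.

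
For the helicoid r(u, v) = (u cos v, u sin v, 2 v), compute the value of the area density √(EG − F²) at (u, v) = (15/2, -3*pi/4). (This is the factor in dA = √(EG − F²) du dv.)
√(EG − F²)|_{(15/2, -3*pi/4)} = sqrt(241)/2

E = 1, F = 0, G = u^2 + 4, so EG − F² = u^2 + 4. Taking the positive square root: √(EG − F²) = sqrt(u^2 + 4). At (u, v) = (15/2, -3*pi/4): sqrt(241)/2.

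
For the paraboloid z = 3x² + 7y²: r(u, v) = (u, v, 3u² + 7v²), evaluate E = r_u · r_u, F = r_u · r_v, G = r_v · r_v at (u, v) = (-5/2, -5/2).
E = 226;  F = 525;  G = 1226

Partials: r_u = (1, 0, 6*u), r_v = (0, 1, 14*v). As functions of (u, v):
  E = r_u · r_u = 36*u^2 + 1,
  F = r_u · r_v = 84*u*v,
  G = r_v · r_v = 196*v^2 + 1.
Evaluating at (u, v) = (-5/2, -5/2): E = 226, F = 525, G = 1226.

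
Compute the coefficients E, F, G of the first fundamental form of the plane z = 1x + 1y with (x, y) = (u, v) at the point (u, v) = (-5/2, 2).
E = 2;  F = 1;  G = 2

Partials: r_u = (1, 0, 1), r_v = (0, 1, 1). As functions of (u, v):
  E = r_u · r_u = 2,
  F = r_u · r_v = 1,
  G = r_v · r_v = 2.
Evaluating at (u, v) = (-5/2, 2): E = 2, F = 1, G = 2.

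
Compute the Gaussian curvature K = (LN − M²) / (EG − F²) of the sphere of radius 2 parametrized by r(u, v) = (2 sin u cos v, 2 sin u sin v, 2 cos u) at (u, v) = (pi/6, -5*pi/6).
K = 1/4

Coefficients of the first fundamental form: E = 4, F = 0, G = 4*sin(u)^2.
Coefficients of the second fundamental form: L = -2*sin(u)/Abs(sin(u)), M = 0, N = -2*sin(u)^3/Abs(sin(u)).
Assemble K = (LN − M²)/(EG − F²) = 1/4. At (u, v) = (pi/6, -5*pi/6): K = 1/4.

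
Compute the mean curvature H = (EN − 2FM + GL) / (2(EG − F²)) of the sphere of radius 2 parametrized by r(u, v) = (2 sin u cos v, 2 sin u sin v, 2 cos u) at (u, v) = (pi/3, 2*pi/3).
H = -1/2

With E = 4, F = 0, G = 4*sin(u)^2, L = -2*sin(u)/Abs(sin(u)), M = 0, N = -2*sin(u)^3/Abs(sin(u)), assemble
  H = (EN − 2FM + GL) / (2(EG − F²)) = -sin(u)/(2*Abs(sin(u))).
At (u, v) = (pi/3, 2*pi/3): H = -1/2.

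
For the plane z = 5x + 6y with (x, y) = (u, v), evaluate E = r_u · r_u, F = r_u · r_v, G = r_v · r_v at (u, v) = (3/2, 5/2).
E = 26;  F = 30;  G = 37

Partials: r_u = (1, 0, 5), r_v = (0, 1, 6). As functions of (u, v):
  E = r_u · r_u = 26,
  F = r_u · r_v = 30,
  G = r_v · r_v = 37.
Evaluating at (u, v) = (3/2, 5/2): E = 26, F = 30, G = 37.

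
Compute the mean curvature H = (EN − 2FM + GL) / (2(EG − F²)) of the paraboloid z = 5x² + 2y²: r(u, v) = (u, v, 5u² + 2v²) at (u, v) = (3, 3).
H = 7*sqrt(1045)/3025

With E = 100*u^2 + 1, F = 40*u*v, G = 16*v^2 + 1, L = 10/sqrt(100*u^2 + 16*v^2 + 1), M = 0, N = 4/sqrt(100*u^2 + 16*v^2 + 1), assemble
  H = (EN − 2FM + GL) / (2(EG − F²)) = (200*u^2 + 80*v^2 + 7)/(100*u^2 + 16*v^2 + 1)^(3/2).
At (u, v) = (3, 3): H = 7*sqrt(1045)/3025.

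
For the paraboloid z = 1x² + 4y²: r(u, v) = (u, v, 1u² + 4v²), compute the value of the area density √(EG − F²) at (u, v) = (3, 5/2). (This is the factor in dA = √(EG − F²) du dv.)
√(EG − F²)|_{(3, 5/2)} = sqrt(437)

E = 4*u^2 + 1, F = 16*u*v, G = 64*v^2 + 1, so EG − F² = 4*u^2 + 64*v^2 + 1. Taking the positive square root: √(EG − F²) = sqrt(4*u^2 + 64*v^2 + 1). At (u, v) = (3, 5/2): sqrt(437).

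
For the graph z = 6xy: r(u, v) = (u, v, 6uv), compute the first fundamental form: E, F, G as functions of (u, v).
E = 36*v^2 + 1;  F = 36*u*v;  G = 36*u^2 + 1

Compute partials: r_u = (1, 0, 6*v), r_v = (0, 1, 6*u). Then
  E = r_u · r_u = 36*v^2 + 1,
  F = r_u · r_v = 36*u*v,
  G = r_v · r_v = 36*u^2 + 1.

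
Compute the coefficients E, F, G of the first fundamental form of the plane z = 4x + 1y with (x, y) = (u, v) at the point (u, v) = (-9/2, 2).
E = 17;  F = 4;  G = 2

Partials: r_u = (1, 0, 4), r_v = (0, 1, 1). As functions of (u, v):
  E = r_u · r_u = 17,
  F = r_u · r_v = 4,
  G = r_v · r_v = 2.
Evaluating at (u, v) = (-9/2, 2): E = 17, F = 4, G = 2.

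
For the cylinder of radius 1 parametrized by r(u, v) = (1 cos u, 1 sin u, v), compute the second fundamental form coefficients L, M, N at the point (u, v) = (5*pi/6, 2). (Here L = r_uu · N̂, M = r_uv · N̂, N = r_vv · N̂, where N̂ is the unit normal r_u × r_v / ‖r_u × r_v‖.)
L = -1;  M = 0;  N = 0

Compute the unit normal N̂(u, v) = (cos(u), sin(u), 0), and the second partials r_uu, r_uv, r_vv. Take dot products:
  L(u, v) = r_uu · N̂ = -1,
  M(u, v) = r_uv · N̂ = 0,
  N(u, v) = r_vv · N̂ = 0.
Evaluating at (u, v) = (5*pi/6, 2):
  L = -1, M = 0, N = 0.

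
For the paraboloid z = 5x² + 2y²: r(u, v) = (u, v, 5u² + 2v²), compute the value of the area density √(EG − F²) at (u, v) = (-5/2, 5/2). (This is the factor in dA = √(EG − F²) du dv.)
√(EG − F²)|_{(-5/2, 5/2)} = 11*sqrt(6)

E = 100*u^2 + 1, F = 40*u*v, G = 16*v^2 + 1, so EG − F² = 100*u^2 + 16*v^2 + 1. Taking the positive square root: √(EG − F²) = sqrt(100*u^2 + 16*v^2 + 1). At (u, v) = (-5/2, 5/2): 11*sqrt(6).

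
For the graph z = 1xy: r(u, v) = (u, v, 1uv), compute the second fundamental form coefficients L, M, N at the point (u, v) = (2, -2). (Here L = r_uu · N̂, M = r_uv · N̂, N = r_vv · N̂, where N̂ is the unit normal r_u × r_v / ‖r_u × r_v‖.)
L = 0;  M = 1/3;  N = 0

Compute the unit normal N̂(u, v) = (-v/sqrt(u^2 + v^2 + 1), -u/sqrt(u^2 + v^2 + 1), 1/sqrt(u^2 + v^2 + 1)), and the second partials r_uu, r_uv, r_vv. Take dot products:
  L(u, v) = r_uu · N̂ = 0,
  M(u, v) = r_uv · N̂ = 1/sqrt(u^2 + v^2 + 1),
  N(u, v) = r_vv · N̂ = 0.
Evaluating at (u, v) = (2, -2):
  L = 0, M = 1/3, N = 0.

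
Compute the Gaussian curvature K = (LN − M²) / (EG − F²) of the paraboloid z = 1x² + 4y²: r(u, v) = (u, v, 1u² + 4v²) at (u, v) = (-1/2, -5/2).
K = 4/40401

Coefficients of the first fundamental form: E = 4*u^2 + 1, F = 16*u*v, G = 64*v^2 + 1.
Coefficients of the second fundamental form: L = 2/sqrt(4*u^2 + 64*v^2 + 1), M = 0, N = 8/sqrt(4*u^2 + 64*v^2 + 1).
Assemble K = (LN − M²)/(EG − F²) = 16/(16*u^4 + 512*u^2*v^2 + 8*u^2 + 4096*v^4 + 128*v^2 + 1). At (u, v) = (-1/2, -5/2): K = 4/40401.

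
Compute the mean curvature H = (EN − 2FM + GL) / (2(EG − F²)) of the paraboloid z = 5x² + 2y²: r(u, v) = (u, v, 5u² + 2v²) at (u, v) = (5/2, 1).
H = 1337*sqrt(642)/412164

With E = 100*u^2 + 1, F = 40*u*v, G = 16*v^2 + 1, L = 10/sqrt(100*u^2 + 16*v^2 + 1), M = 0, N = 4/sqrt(100*u^2 + 16*v^2 + 1), assemble
  H = (EN − 2FM + GL) / (2(EG − F²)) = (200*u^2 + 80*v^2 + 7)/(100*u^2 + 16*v^2 + 1)^(3/2).
At (u, v) = (5/2, 1): H = 1337*sqrt(642)/412164.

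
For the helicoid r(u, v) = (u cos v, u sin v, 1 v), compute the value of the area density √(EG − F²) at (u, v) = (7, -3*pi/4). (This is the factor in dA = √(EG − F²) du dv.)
√(EG − F²)|_{(7, -3*pi/4)} = 5*sqrt(2)

E = 1, F = 0, G = u^2 + 1, so EG − F² = u^2 + 1. Taking the positive square root: √(EG − F²) = sqrt(u^2 + 1). At (u, v) = (7, -3*pi/4): 5*sqrt(2).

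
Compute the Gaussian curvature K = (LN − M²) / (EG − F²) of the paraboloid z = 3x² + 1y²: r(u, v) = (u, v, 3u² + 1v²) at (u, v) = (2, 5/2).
K = 3/7225

Coefficients of the first fundamental form: E = 36*u^2 + 1, F = 12*u*v, G = 4*v^2 + 1.
Coefficients of the second fundamental form: L = 6/sqrt(36*u^2 + 4*v^2 + 1), M = 0, N = 2/sqrt(36*u^2 + 4*v^2 + 1).
Assemble K = (LN − M²)/(EG − F²) = 12/(1296*u^4 + 288*u^2*v^2 + 72*u^2 + 16*v^4 + 8*v^2 + 1). At (u, v) = (2, 5/2): K = 3/7225.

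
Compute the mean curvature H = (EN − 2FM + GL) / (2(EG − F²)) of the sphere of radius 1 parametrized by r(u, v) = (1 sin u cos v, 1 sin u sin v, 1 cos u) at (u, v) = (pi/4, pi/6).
H = -1

With E = 1, F = 0, G = sin(u)^2, L = -sin(u)/Abs(sin(u)), M = 0, N = -sin(u)^3/Abs(sin(u)), assemble
  H = (EN − 2FM + GL) / (2(EG − F²)) = -sin(u)/Abs(sin(u)).
At (u, v) = (pi/4, pi/6): H = -1.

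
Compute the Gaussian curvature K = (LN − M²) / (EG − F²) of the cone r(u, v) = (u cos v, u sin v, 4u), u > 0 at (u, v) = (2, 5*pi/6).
K = 0

Coefficients of the first fundamental form: E = 17, F = 0, G = u^2.
Coefficients of the second fundamental form: L = 0, M = 0, N = 4*sqrt(17)*u^2/(17*Abs(u)).
Assemble K = (LN − M²)/(EG − F²) = 0. At (u, v) = (2, 5*pi/6): K = 0.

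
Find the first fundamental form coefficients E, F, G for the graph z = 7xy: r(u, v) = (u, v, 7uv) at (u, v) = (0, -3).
E = 442;  F = 0;  G = 1

Partials: r_u = (1, 0, 7*v), r_v = (0, 1, 7*u). As functions of (u, v):
  E = r_u · r_u = 49*v^2 + 1,
  F = r_u · r_v = 49*u*v,
  G = r_v · r_v = 49*u^2 + 1.
Evaluating at (u, v) = (0, -3): E = 442, F = 0, G = 1.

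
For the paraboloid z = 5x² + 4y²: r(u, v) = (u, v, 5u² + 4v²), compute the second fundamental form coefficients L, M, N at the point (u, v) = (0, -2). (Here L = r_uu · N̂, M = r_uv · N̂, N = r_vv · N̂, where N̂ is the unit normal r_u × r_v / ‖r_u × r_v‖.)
L = 10*sqrt(257)/257;  M = 0;  N = 8*sqrt(257)/257

Compute the unit normal N̂(u, v) = (-10*u/sqrt(100*u^2 + 64*v^2 + 1), -8*v/sqrt(100*u^2 + 64*v^2 + 1), 1/sqrt(100*u^2 + 64*v^2 + 1)), and the second partials r_uu, r_uv, r_vv. Take dot products:
  L(u, v) = r_uu · N̂ = 10/sqrt(100*u^2 + 64*v^2 + 1),
  M(u, v) = r_uv · N̂ = 0,
  N(u, v) = r_vv · N̂ = 8/sqrt(100*u^2 + 64*v^2 + 1).
Evaluating at (u, v) = (0, -2):
  L = 10*sqrt(257)/257, M = 0, N = 8*sqrt(257)/257.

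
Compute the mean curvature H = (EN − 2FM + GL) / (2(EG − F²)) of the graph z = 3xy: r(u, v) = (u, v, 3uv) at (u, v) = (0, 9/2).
H = 0

With E = 9*v^2 + 1, F = 9*u*v, G = 9*u^2 + 1, L = 0, M = 3/sqrt(9*u^2 + 9*v^2 + 1), N = 0, assemble
  H = (EN − 2FM + GL) / (2(EG − F²)) = -27*u*v/(9*u^2 + 9*v^2 + 1)^(3/2).
At (u, v) = (0, 9/2): H = 0.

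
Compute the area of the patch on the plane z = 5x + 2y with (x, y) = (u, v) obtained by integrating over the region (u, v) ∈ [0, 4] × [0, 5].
Area = 20*sqrt(30)

Area = ∫∫ √(EG − F²) du dv with √(EG − F²) = sqrt(30). Integrating over [0, 4] × [0, 5] gives 20*sqrt(30).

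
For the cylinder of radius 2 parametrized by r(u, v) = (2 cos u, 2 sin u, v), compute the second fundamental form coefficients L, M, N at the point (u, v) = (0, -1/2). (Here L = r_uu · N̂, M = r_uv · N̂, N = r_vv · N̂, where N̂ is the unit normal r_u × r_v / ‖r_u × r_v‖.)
L = -2;  M = 0;  N = 0

Compute the unit normal N̂(u, v) = (cos(u), sin(u), 0), and the second partials r_uu, r_uv, r_vv. Take dot products:
  L(u, v) = r_uu · N̂ = -2,
  M(u, v) = r_uv · N̂ = 0,
  N(u, v) = r_vv · N̂ = 0.
Evaluating at (u, v) = (0, -1/2):
  L = -2, M = 0, N = 0.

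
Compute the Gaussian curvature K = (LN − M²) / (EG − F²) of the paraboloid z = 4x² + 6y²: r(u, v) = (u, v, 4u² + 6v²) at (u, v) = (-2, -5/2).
K = 96/1338649

Coefficients of the first fundamental form: E = 64*u^2 + 1, F = 96*u*v, G = 144*v^2 + 1.
Coefficients of the second fundamental form: L = 8/sqrt(64*u^2 + 144*v^2 + 1), M = 0, N = 12/sqrt(64*u^2 + 144*v^2 + 1).
Assemble K = (LN − M²)/(EG − F²) = 96/(4096*u^4 + 18432*u^2*v^2 + 128*u^2 + 20736*v^4 + 288*v^2 + 1). At (u, v) = (-2, -5/2): K = 96/1338649.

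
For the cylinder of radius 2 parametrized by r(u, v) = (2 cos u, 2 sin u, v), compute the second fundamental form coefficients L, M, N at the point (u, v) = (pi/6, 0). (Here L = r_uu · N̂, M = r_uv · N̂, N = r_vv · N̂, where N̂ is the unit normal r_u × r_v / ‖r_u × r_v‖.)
L = -2;  M = 0;  N = 0

Compute the unit normal N̂(u, v) = (cos(u), sin(u), 0), and the second partials r_uu, r_uv, r_vv. Take dot products:
  L(u, v) = r_uu · N̂ = -2,
  M(u, v) = r_uv · N̂ = 0,
  N(u, v) = r_vv · N̂ = 0.
Evaluating at (u, v) = (pi/6, 0):
  L = -2, M = 0, N = 0.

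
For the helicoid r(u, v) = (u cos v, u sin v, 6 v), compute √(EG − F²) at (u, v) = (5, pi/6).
√(EG − F²)|_{(5, pi/6)} = sqrt(61)

E = 1, F = 0, G = u^2 + 36; EG − F² = u^2 + 36; √(EG − F²) = sqrt(u^2 + 36). At the given point: sqrt(61).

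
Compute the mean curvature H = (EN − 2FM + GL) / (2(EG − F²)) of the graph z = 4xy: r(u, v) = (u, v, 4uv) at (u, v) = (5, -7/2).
H = 1120*sqrt(597)/356409

With E = 16*v^2 + 1, F = 16*u*v, G = 16*u^2 + 1, L = 0, M = 4/sqrt(16*u^2 + 16*v^2 + 1), N = 0, assemble
  H = (EN − 2FM + GL) / (2(EG − F²)) = -64*u*v/(16*u^2 + 16*v^2 + 1)^(3/2).
At (u, v) = (5, -7/2): H = 1120*sqrt(597)/356409.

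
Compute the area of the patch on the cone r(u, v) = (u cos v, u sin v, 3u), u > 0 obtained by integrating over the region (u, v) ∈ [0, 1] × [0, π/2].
Area = sqrt(10)*pi/4

Area = ∫∫ √(EG − F²) du dv with √(EG − F²) = sqrt(10)*Abs(u). Integrating over [0, 1] × [0, π/2] gives sqrt(10)*pi/4.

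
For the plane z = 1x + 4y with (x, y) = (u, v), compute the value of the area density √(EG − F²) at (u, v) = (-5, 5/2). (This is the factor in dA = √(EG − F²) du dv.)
√(EG − F²)|_{(-5, 5/2)} = 3*sqrt(2)

E = 2, F = 4, G = 17, so EG − F² = 18. Taking the positive square root: √(EG − F²) = 3*sqrt(2). At (u, v) = (-5, 5/2): 3*sqrt(2).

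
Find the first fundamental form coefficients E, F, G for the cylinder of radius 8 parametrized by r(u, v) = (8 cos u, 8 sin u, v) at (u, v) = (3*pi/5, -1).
E = 64;  F = 0;  G = 1

Partials: r_u = (-8*sin(u), 8*cos(u), 0), r_v = (0, 0, 1). As functions of (u, v):
  E = r_u · r_u = 64,
  F = r_u · r_v = 0,
  G = r_v · r_v = 1.
Evaluating at (u, v) = (3*pi/5, -1): E = 64, F = 0, G = 1.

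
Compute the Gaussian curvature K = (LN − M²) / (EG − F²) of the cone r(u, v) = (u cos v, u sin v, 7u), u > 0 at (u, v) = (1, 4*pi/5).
K = 0

Coefficients of the first fundamental form: E = 50, F = 0, G = u^2.
Coefficients of the second fundamental form: L = 0, M = 0, N = 7*sqrt(2)*u^2/(10*Abs(u)).
Assemble K = (LN − M²)/(EG − F²) = 0. At (u, v) = (1, 4*pi/5): K = 0.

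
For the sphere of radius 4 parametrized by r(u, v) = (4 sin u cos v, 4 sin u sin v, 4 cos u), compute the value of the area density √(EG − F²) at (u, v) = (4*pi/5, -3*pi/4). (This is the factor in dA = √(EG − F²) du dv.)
√(EG − F²)|_{(4*pi/5, -3*pi/4)} = 4*sqrt(10 - 2*sqrt(5))

E = 16, F = 0, G = 16*sin(u)^2, so EG − F² = 256*sin(u)^2. Taking the positive square root: √(EG − F²) = 16*Abs(sin(u)). At (u, v) = (4*pi/5, -3*pi/4): 4*sqrt(10 - 2*sqrt(5)).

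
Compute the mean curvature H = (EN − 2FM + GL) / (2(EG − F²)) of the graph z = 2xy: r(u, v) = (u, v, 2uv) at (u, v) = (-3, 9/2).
H = 27*sqrt(118)/3481

With E = 4*v^2 + 1, F = 4*u*v, G = 4*u^2 + 1, L = 0, M = 2/sqrt(4*u^2 + 4*v^2 + 1), N = 0, assemble
  H = (EN − 2FM + GL) / (2(EG − F²)) = -8*u*v/(4*u^2 + 4*v^2 + 1)^(3/2).
At (u, v) = (-3, 9/2): H = 27*sqrt(118)/3481.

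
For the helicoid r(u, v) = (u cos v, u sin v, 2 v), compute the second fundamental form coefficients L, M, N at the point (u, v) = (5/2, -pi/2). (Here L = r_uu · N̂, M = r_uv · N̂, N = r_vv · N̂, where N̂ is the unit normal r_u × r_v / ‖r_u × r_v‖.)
L = 0;  M = -4*sqrt(41)/41;  N = 0

Compute the unit normal N̂(u, v) = (2*sin(v)/sqrt(u^2 + 4), -2*cos(v)/sqrt(u^2 + 4), u/sqrt(u^2 + 4)), and the second partials r_uu, r_uv, r_vv. Take dot products:
  L(u, v) = r_uu · N̂ = 0,
  M(u, v) = r_uv · N̂ = -2/sqrt(u^2 + 4),
  N(u, v) = r_vv · N̂ = 0.
Evaluating at (u, v) = (5/2, -pi/2):
  L = 0, M = -4*sqrt(41)/41, N = 0.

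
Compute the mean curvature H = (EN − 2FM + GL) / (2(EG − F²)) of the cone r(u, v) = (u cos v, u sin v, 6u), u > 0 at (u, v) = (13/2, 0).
H = 6*sqrt(37)/481

With E = 37, F = 0, G = u^2, L = 0, M = 0, N = 6*sqrt(37)*u^2/(37*Abs(u)), assemble
  H = (EN − 2FM + GL) / (2(EG − F²)) = 3*sqrt(37)/(37*Abs(u)).
At (u, v) = (13/2, 0): H = 6*sqrt(37)/481.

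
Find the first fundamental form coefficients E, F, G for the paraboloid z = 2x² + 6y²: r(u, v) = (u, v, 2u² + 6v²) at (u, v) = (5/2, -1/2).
E = 101;  F = -60;  G = 37

Partials: r_u = (1, 0, 4*u), r_v = (0, 1, 12*v). As functions of (u, v):
  E = r_u · r_u = 16*u^2 + 1,
  F = r_u · r_v = 48*u*v,
  G = r_v · r_v = 144*v^2 + 1.
Evaluating at (u, v) = (5/2, -1/2): E = 101, F = -60, G = 37.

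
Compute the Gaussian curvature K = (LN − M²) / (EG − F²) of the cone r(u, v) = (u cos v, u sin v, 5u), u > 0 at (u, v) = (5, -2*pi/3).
K = 0

Coefficients of the first fundamental form: E = 26, F = 0, G = u^2.
Coefficients of the second fundamental form: L = 0, M = 0, N = 5*sqrt(26)*u^2/(26*Abs(u)).
Assemble K = (LN − M²)/(EG − F²) = 0. At (u, v) = (5, -2*pi/3): K = 0.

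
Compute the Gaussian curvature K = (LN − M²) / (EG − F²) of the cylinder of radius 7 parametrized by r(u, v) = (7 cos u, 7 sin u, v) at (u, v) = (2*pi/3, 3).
K = 0

Coefficients of the first fundamental form: E = 49, F = 0, G = 1.
Coefficients of the second fundamental form: L = -7, M = 0, N = 0.
Assemble K = (LN − M²)/(EG − F²) = 0. At (u, v) = (2*pi/3, 3): K = 0.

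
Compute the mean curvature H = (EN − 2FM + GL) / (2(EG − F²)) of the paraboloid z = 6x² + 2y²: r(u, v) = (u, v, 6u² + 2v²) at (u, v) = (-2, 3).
H = 2024*sqrt(721)/519841

With E = 144*u^2 + 1, F = 48*u*v, G = 16*v^2 + 1, L = 12/sqrt(144*u^2 + 16*v^2 + 1), M = 0, N = 4/sqrt(144*u^2 + 16*v^2 + 1), assemble
  H = (EN − 2FM + GL) / (2(EG − F²)) = 8*(36*u^2 + 12*v^2 + 1)/(144*u^2 + 16*v^2 + 1)^(3/2).
At (u, v) = (-2, 3): H = 2024*sqrt(721)/519841.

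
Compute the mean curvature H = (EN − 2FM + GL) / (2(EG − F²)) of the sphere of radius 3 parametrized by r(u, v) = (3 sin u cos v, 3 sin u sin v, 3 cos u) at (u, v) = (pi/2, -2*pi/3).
H = -1/3

With E = 9, F = 0, G = 9*sin(u)^2, L = -3*sin(u)/Abs(sin(u)), M = 0, N = -3*sin(u)^3/Abs(sin(u)), assemble
  H = (EN − 2FM + GL) / (2(EG − F²)) = -sin(u)/(3*Abs(sin(u))).
At (u, v) = (pi/2, -2*pi/3): H = -1/3.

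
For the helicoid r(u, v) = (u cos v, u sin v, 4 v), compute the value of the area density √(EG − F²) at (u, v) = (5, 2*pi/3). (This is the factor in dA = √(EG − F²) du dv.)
√(EG − F²)|_{(5, 2*pi/3)} = sqrt(41)

E = 1, F = 0, G = u^2 + 16, so EG − F² = u^2 + 16. Taking the positive square root: √(EG − F²) = sqrt(u^2 + 16). At (u, v) = (5, 2*pi/3): sqrt(41).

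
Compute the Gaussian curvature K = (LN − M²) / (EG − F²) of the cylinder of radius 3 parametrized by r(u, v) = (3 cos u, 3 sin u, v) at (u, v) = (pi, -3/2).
K = 0

Coefficients of the first fundamental form: E = 9, F = 0, G = 1.
Coefficients of the second fundamental form: L = -3, M = 0, N = 0.
Assemble K = (LN − M²)/(EG − F²) = 0. At (u, v) = (pi, -3/2): K = 0.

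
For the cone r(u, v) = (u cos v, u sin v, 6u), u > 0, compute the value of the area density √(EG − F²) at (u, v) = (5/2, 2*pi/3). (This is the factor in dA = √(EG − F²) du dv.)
√(EG − F²)|_{(5/2, 2*pi/3)} = 5*sqrt(37)/2

E = 37, F = 0, G = u^2, so EG − F² = 37*u^2. Taking the positive square root: √(EG − F²) = sqrt(37)*Abs(u). At (u, v) = (5/2, 2*pi/3): 5*sqrt(37)/2.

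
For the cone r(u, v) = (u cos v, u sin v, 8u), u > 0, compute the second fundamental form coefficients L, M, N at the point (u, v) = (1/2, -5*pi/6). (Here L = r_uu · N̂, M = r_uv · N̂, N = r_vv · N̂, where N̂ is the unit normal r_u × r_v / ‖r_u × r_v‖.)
L = 0;  M = 0;  N = 4*sqrt(65)/65

Compute the unit normal N̂(u, v) = (-8*sqrt(65)*u*cos(v)/(65*Abs(u)), -8*sqrt(65)*u*sin(v)/(65*Abs(u)), sqrt(65)*u/(65*Abs(u))), and the second partials r_uu, r_uv, r_vv. Take dot products:
  L(u, v) = r_uu · N̂ = 0,
  M(u, v) = r_uv · N̂ = 0,
  N(u, v) = r_vv · N̂ = 8*sqrt(65)*u^2/(65*Abs(u)).
Evaluating at (u, v) = (1/2, -5*pi/6):
  L = 0, M = 0, N = 4*sqrt(65)/65.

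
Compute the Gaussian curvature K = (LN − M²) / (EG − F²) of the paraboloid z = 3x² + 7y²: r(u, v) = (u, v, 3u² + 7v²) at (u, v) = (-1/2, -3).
K = 21/786769

Coefficients of the first fundamental form: E = 36*u^2 + 1, F = 84*u*v, G = 196*v^2 + 1.
Coefficients of the second fundamental form: L = 6/sqrt(36*u^2 + 196*v^2 + 1), M = 0, N = 14/sqrt(36*u^2 + 196*v^2 + 1).
Assemble K = (LN − M²)/(EG − F²) = 84/(1296*u^4 + 14112*u^2*v^2 + 72*u^2 + 38416*v^4 + 392*v^2 + 1). At (u, v) = (-1/2, -3): K = 21/786769.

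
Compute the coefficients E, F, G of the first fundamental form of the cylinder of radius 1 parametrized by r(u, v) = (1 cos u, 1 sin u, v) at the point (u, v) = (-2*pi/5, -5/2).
E = 1;  F = 0;  G = 1

Partials: r_u = (-sin(u), cos(u), 0), r_v = (0, 0, 1). As functions of (u, v):
  E = r_u · r_u = 1,
  F = r_u · r_v = 0,
  G = r_v · r_v = 1.
Evaluating at (u, v) = (-2*pi/5, -5/2): E = 1, F = 0, G = 1.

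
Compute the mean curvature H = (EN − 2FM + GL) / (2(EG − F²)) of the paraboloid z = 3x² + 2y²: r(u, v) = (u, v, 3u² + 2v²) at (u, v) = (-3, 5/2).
H = 953*sqrt(17)/36125

With E = 36*u^2 + 1, F = 24*u*v, G = 16*v^2 + 1, L = 6/sqrt(36*u^2 + 16*v^2 + 1), M = 0, N = 4/sqrt(36*u^2 + 16*v^2 + 1), assemble
  H = (EN − 2FM + GL) / (2(EG − F²)) = (72*u^2 + 48*v^2 + 5)/(36*u^2 + 16*v^2 + 1)^(3/2).
At (u, v) = (-3, 5/2): H = 953*sqrt(17)/36125.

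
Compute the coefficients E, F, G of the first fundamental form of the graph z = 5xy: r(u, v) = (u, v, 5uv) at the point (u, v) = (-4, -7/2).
E = 1229/4;  F = 350;  G = 401

Partials: r_u = (1, 0, 5*v), r_v = (0, 1, 5*u). As functions of (u, v):
  E = r_u · r_u = 25*v^2 + 1,
  F = r_u · r_v = 25*u*v,
  G = r_v · r_v = 25*u^2 + 1.
Evaluating at (u, v) = (-4, -7/2): E = 1229/4, F = 350, G = 401.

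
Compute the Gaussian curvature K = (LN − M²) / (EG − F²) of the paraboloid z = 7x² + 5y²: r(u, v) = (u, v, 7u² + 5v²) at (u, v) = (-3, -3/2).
K = 7/198005

Coefficients of the first fundamental form: E = 196*u^2 + 1, F = 140*u*v, G = 100*v^2 + 1.
Coefficients of the second fundamental form: L = 14/sqrt(196*u^2 + 100*v^2 + 1), M = 0, N = 10/sqrt(196*u^2 + 100*v^2 + 1).
Assemble K = (LN − M²)/(EG − F²) = 140/(38416*u^4 + 39200*u^2*v^2 + 392*u^2 + 10000*v^4 + 200*v^2 + 1). At (u, v) = (-3, -3/2): K = 7/198005.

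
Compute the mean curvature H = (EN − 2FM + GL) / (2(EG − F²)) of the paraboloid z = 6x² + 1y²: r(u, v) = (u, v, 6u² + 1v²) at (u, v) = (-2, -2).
H = 679*sqrt(593)/351649

With E = 144*u^2 + 1, F = 24*u*v, G = 4*v^2 + 1, L = 12/sqrt(144*u^2 + 4*v^2 + 1), M = 0, N = 2/sqrt(144*u^2 + 4*v^2 + 1), assemble
  H = (EN − 2FM + GL) / (2(EG − F²)) = (144*u^2 + 24*v^2 + 7)/(144*u^2 + 4*v^2 + 1)^(3/2).
At (u, v) = (-2, -2): H = 679*sqrt(593)/351649.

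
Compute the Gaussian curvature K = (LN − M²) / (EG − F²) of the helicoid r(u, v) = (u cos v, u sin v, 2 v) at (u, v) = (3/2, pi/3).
K = -64/625

Coefficients of the first fundamental form: E = 1, F = 0, G = u^2 + 4.
Coefficients of the second fundamental form: L = 0, M = -2/sqrt(u^2 + 4), N = 0.
Assemble K = (LN − M²)/(EG − F²) = -4/(u^2 + 4)^2. At (u, v) = (3/2, pi/3): K = -64/625.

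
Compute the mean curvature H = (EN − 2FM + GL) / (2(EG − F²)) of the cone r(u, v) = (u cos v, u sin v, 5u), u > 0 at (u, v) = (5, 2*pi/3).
H = sqrt(26)/52

With E = 26, F = 0, G = u^2, L = 0, M = 0, N = 5*sqrt(26)*u^2/(26*Abs(u)), assemble
  H = (EN − 2FM + GL) / (2(EG − F²)) = 5*sqrt(26)/(52*Abs(u)).
At (u, v) = (5, 2*pi/3): H = sqrt(26)/52.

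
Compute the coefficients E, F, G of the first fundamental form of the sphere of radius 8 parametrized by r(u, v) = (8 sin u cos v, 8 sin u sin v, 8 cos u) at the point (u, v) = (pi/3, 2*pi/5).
E = 64;  F = 0;  G = 48

Partials: r_u = (8*cos(u)*cos(v), 8*sin(v)*cos(u), -8*sin(u)), r_v = (-8*sin(u)*sin(v), 8*sin(u)*cos(v), 0). As functions of (u, v):
  E = r_u · r_u = 64,
  F = r_u · r_v = 0,
  G = r_v · r_v = 64*sin(u)^2.
Evaluating at (u, v) = (pi/3, 2*pi/5): E = 64, F = 0, G = 48.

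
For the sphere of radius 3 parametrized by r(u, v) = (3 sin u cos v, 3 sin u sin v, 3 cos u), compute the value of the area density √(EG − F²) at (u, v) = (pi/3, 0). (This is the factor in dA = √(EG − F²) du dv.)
√(EG − F²)|_{(pi/3, 0)} = 9*sqrt(3)/2

E = 9, F = 0, G = 9*sin(u)^2, so EG − F² = 81*sin(u)^2. Taking the positive square root: √(EG − F²) = 9*Abs(sin(u)). At (u, v) = (pi/3, 0): 9*sqrt(3)/2.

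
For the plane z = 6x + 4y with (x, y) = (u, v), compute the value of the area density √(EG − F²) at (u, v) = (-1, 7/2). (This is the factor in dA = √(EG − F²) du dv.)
√(EG − F²)|_{(-1, 7/2)} = sqrt(53)

E = 37, F = 24, G = 17, so EG − F² = 53. Taking the positive square root: √(EG − F²) = sqrt(53). At (u, v) = (-1, 7/2): sqrt(53).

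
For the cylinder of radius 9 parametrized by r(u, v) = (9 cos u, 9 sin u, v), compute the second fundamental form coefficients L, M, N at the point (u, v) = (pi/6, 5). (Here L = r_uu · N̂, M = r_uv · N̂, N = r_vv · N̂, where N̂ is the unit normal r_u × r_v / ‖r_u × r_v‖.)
L = -9;  M = 0;  N = 0

Compute the unit normal N̂(u, v) = (cos(u), sin(u), 0), and the second partials r_uu, r_uv, r_vv. Take dot products:
  L(u, v) = r_uu · N̂ = -9,
  M(u, v) = r_uv · N̂ = 0,
  N(u, v) = r_vv · N̂ = 0.
Evaluating at (u, v) = (pi/6, 5):
  L = -9, M = 0, N = 0.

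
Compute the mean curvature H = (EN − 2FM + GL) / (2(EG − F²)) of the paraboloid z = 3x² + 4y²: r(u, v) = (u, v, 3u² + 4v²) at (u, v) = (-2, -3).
H = 2311*sqrt(721)/519841

With E = 36*u^2 + 1, F = 48*u*v, G = 64*v^2 + 1, L = 6/sqrt(36*u^2 + 64*v^2 + 1), M = 0, N = 8/sqrt(36*u^2 + 64*v^2 + 1), assemble
  H = (EN − 2FM + GL) / (2(EG − F²)) = (144*u^2 + 192*v^2 + 7)/(36*u^2 + 64*v^2 + 1)^(3/2).
At (u, v) = (-2, -3): H = 2311*sqrt(721)/519841.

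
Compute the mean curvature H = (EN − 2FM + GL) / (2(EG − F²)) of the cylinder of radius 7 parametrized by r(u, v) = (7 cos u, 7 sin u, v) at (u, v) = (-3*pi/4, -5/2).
H = -1/14

With E = 49, F = 0, G = 1, L = -7, M = 0, N = 0, assemble
  H = (EN − 2FM + GL) / (2(EG − F²)) = -1/14.
At (u, v) = (-3*pi/4, -5/2): H = -1/14.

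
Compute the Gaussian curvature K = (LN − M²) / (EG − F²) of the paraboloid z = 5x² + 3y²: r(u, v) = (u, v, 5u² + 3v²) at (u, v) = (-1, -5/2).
K = 15/26569

Coefficients of the first fundamental form: E = 100*u^2 + 1, F = 60*u*v, G = 36*v^2 + 1.
Coefficients of the second fundamental form: L = 10/sqrt(100*u^2 + 36*v^2 + 1), M = 0, N = 6/sqrt(100*u^2 + 36*v^2 + 1).
Assemble K = (LN − M²)/(EG − F²) = 60/(10000*u^4 + 7200*u^2*v^2 + 200*u^2 + 1296*v^4 + 72*v^2 + 1). At (u, v) = (-1, -5/2): K = 15/26569.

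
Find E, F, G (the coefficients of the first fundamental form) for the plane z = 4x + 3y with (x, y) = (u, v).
E = 17;  F = 12;  G = 10

Compute partials: r_u = (1, 0, 4), r_v = (0, 1, 3). Then
  E = r_u · r_u = 17,
  F = r_u · r_v = 12,
  G = r_v · r_v = 10.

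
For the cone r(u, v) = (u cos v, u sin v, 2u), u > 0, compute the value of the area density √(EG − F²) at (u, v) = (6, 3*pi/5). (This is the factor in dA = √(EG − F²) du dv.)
√(EG − F²)|_{(6, 3*pi/5)} = 6*sqrt(5)

E = 5, F = 0, G = u^2, so EG − F² = 5*u^2. Taking the positive square root: √(EG − F²) = sqrt(5)*Abs(u). At (u, v) = (6, 3*pi/5): 6*sqrt(5).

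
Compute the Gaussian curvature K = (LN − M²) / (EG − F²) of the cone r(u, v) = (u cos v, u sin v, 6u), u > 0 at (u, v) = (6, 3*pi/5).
K = 0

Coefficients of the first fundamental form: E = 37, F = 0, G = u^2.
Coefficients of the second fundamental form: L = 0, M = 0, N = 6*sqrt(37)*u^2/(37*Abs(u)).
Assemble K = (LN − M²)/(EG − F²) = 0. At (u, v) = (6, 3*pi/5): K = 0.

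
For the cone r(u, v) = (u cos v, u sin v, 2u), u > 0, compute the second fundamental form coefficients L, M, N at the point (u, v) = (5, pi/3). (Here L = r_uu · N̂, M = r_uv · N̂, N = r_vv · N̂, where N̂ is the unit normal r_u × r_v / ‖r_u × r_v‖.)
L = 0;  M = 0;  N = 2*sqrt(5)

Compute the unit normal N̂(u, v) = (-2*sqrt(5)*u*cos(v)/(5*Abs(u)), -2*sqrt(5)*u*sin(v)/(5*Abs(u)), sqrt(5)*u/(5*Abs(u))), and the second partials r_uu, r_uv, r_vv. Take dot products:
  L(u, v) = r_uu · N̂ = 0,
  M(u, v) = r_uv · N̂ = 0,
  N(u, v) = r_vv · N̂ = 2*sqrt(5)*u^2/(5*Abs(u)).
Evaluating at (u, v) = (5, pi/3):
  L = 0, M = 0, N = 2*sqrt(5).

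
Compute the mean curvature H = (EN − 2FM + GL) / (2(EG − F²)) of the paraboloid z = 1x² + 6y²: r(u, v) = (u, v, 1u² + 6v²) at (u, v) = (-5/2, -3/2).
H = 481*sqrt(14)/24500

With E = 4*u^2 + 1, F = 24*u*v, G = 144*v^2 + 1, L = 2/sqrt(4*u^2 + 144*v^2 + 1), M = 0, N = 12/sqrt(4*u^2 + 144*v^2 + 1), assemble
  H = (EN − 2FM + GL) / (2(EG − F²)) = (24*u^2 + 144*v^2 + 7)/(4*u^2 + 144*v^2 + 1)^(3/2).
At (u, v) = (-5/2, -3/2): H = 481*sqrt(14)/24500.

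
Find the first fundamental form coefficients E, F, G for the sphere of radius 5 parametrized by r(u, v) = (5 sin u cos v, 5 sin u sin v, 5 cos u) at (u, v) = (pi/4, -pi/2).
E = 25;  F = 0;  G = 25/2

Partials: r_u = (5*cos(u)*cos(v), 5*sin(v)*cos(u), -5*sin(u)), r_v = (-5*sin(u)*sin(v), 5*sin(u)*cos(v), 0). As functions of (u, v):
  E = r_u · r_u = 25,
  F = r_u · r_v = 0,
  G = r_v · r_v = 25*sin(u)^2.
Evaluating at (u, v) = (pi/4, -pi/2): E = 25, F = 0, G = 25/2.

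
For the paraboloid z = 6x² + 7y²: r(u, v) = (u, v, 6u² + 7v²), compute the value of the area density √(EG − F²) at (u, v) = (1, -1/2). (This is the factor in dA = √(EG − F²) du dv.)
√(EG − F²)|_{(1, -1/2)} = sqrt(194)

E = 144*u^2 + 1, F = 168*u*v, G = 196*v^2 + 1, so EG − F² = 144*u^2 + 196*v^2 + 1. Taking the positive square root: √(EG − F²) = sqrt(144*u^2 + 196*v^2 + 1). At (u, v) = (1, -1/2): sqrt(194).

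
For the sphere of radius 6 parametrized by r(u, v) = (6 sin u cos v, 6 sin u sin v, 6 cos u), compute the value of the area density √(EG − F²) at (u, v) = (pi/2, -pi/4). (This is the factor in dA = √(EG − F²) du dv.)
√(EG − F²)|_{(pi/2, -pi/4)} = 36

E = 36, F = 0, G = 36*sin(u)^2, so EG − F² = 1296*sin(u)^2. Taking the positive square root: √(EG − F²) = 36*Abs(sin(u)). At (u, v) = (pi/2, -pi/4): 36.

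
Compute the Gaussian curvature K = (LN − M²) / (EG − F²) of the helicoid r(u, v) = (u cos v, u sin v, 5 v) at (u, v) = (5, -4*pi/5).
K = -1/100

Coefficients of the first fundamental form: E = 1, F = 0, G = u^2 + 25.
Coefficients of the second fundamental form: L = 0, M = -5/sqrt(u^2 + 25), N = 0.
Assemble K = (LN − M²)/(EG − F²) = -25/(u^2 + 25)^2. At (u, v) = (5, -4*pi/5): K = -1/100.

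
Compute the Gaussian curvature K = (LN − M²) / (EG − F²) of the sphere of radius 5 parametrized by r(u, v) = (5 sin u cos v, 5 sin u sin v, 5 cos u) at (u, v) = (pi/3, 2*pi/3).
K = 1/25

Coefficients of the first fundamental form: E = 25, F = 0, G = 25*sin(u)^2.
Coefficients of the second fundamental form: L = -5*sin(u)/Abs(sin(u)), M = 0, N = -5*sin(u)^3/Abs(sin(u)).
Assemble K = (LN − M²)/(EG − F²) = 1/25. At (u, v) = (pi/3, 2*pi/3): K = 1/25.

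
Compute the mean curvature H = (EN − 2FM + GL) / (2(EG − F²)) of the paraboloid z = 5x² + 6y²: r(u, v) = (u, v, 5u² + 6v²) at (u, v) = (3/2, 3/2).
H = 271*sqrt(22)/5500

With E = 100*u^2 + 1, F = 120*u*v, G = 144*v^2 + 1, L = 10/sqrt(100*u^2 + 144*v^2 + 1), M = 0, N = 12/sqrt(100*u^2 + 144*v^2 + 1), assemble
  H = (EN − 2FM + GL) / (2(EG − F²)) = (600*u^2 + 720*v^2 + 11)/(100*u^2 + 144*v^2 + 1)^(3/2).
At (u, v) = (3/2, 3/2): H = 271*sqrt(22)/5500.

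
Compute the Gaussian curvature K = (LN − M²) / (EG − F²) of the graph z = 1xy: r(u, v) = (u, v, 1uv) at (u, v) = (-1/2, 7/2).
K = -4/729

Coefficients of the first fundamental form: E = v^2 + 1, F = u*v, G = u^2 + 1.
Coefficients of the second fundamental form: L = 0, M = 1/sqrt(u^2 + v^2 + 1), N = 0.
Assemble K = (LN − M²)/(EG − F²) = 1/((u^2*v^2 - (u^2 + 1)*(v^2 + 1))*(u^2 + v^2 + 1)). At (u, v) = (-1/2, 7/2): K = -4/729.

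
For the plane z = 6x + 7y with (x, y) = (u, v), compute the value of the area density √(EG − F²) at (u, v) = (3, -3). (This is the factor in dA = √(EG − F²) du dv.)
√(EG − F²)|_{(3, -3)} = sqrt(86)

E = 37, F = 42, G = 50, so EG − F² = 86. Taking the positive square root: √(EG − F²) = sqrt(86). At (u, v) = (3, -3): sqrt(86).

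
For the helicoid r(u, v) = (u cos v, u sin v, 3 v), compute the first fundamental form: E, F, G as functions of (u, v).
E = 1;  F = 0;  G = u^2 + 9

Compute partials: r_u = (cos(v), sin(v), 0), r_v = (-u*sin(v), u*cos(v), 3). Then
  E = r_u · r_u = 1,
  F = r_u · r_v = 0,
  G = r_v · r_v = u^2 + 9.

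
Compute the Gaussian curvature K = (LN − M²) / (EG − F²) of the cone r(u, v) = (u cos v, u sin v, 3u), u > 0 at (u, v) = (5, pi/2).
K = 0

Coefficients of the first fundamental form: E = 10, F = 0, G = u^2.
Coefficients of the second fundamental form: L = 0, M = 0, N = 3*sqrt(10)*u^2/(10*Abs(u)).
Assemble K = (LN − M²)/(EG − F²) = 0. At (u, v) = (5, pi/2): K = 0.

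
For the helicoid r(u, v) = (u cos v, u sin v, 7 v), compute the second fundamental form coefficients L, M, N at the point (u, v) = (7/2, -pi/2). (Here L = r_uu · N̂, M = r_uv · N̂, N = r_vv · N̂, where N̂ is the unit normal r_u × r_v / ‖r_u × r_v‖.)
L = 0;  M = -2*sqrt(5)/5;  N = 0

Compute the unit normal N̂(u, v) = (7*sin(v)/sqrt(u^2 + 49), -7*cos(v)/sqrt(u^2 + 49), u/sqrt(u^2 + 49)), and the second partials r_uu, r_uv, r_vv. Take dot products:
  L(u, v) = r_uu · N̂ = 0,
  M(u, v) = r_uv · N̂ = -7/sqrt(u^2 + 49),
  N(u, v) = r_vv · N̂ = 0.
Evaluating at (u, v) = (7/2, -pi/2):
  L = 0, M = -2*sqrt(5)/5, N = 0.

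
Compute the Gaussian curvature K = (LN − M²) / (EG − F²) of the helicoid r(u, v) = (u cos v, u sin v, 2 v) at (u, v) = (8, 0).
K = -1/1156

Coefficients of the first fundamental form: E = 1, F = 0, G = u^2 + 4.
Coefficients of the second fundamental form: L = 0, M = -2/sqrt(u^2 + 4), N = 0.
Assemble K = (LN − M²)/(EG − F²) = -4/(u^2 + 4)^2. At (u, v) = (8, 0): K = -1/1156.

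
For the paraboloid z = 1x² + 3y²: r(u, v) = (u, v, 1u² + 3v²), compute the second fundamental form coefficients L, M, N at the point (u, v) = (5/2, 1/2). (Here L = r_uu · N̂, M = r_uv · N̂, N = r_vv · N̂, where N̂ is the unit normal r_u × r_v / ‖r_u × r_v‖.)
L = 2*sqrt(35)/35;  M = 0;  N = 6*sqrt(35)/35

Compute the unit normal N̂(u, v) = (-2*u/sqrt(4*u^2 + 36*v^2 + 1), -6*v/sqrt(4*u^2 + 36*v^2 + 1), 1/sqrt(4*u^2 + 36*v^2 + 1)), and the second partials r_uu, r_uv, r_vv. Take dot products:
  L(u, v) = r_uu · N̂ = 2/sqrt(4*u^2 + 36*v^2 + 1),
  M(u, v) = r_uv · N̂ = 0,
  N(u, v) = r_vv · N̂ = 6/sqrt(4*u^2 + 36*v^2 + 1).
Evaluating at (u, v) = (5/2, 1/2):
  L = 2*sqrt(35)/35, M = 0, N = 6*sqrt(35)/35.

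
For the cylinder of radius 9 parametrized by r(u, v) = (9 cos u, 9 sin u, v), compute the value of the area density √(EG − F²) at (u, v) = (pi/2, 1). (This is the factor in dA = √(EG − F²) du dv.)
√(EG − F²)|_{(pi/2, 1)} = 9

E = 81, F = 0, G = 1, so EG − F² = 81. Taking the positive square root: √(EG − F²) = 9. At (u, v) = (pi/2, 1): 9.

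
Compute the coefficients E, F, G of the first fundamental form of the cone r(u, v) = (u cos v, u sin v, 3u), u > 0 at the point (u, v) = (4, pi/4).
E = 10;  F = 0;  G = 16

Partials: r_u = (cos(v), sin(v), 3), r_v = (-u*sin(v), u*cos(v), 0). As functions of (u, v):
  E = r_u · r_u = 10,
  F = r_u · r_v = 0,
  G = r_v · r_v = u^2.
Evaluating at (u, v) = (4, pi/4): E = 10, F = 0, G = 16.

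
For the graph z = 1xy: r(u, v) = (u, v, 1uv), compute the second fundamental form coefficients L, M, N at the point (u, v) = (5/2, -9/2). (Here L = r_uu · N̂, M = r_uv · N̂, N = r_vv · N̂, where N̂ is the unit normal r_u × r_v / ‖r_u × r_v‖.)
L = 0;  M = sqrt(110)/55;  N = 0

Compute the unit normal N̂(u, v) = (-v/sqrt(u^2 + v^2 + 1), -u/sqrt(u^2 + v^2 + 1), 1/sqrt(u^2 + v^2 + 1)), and the second partials r_uu, r_uv, r_vv. Take dot products:
  L(u, v) = r_uu · N̂ = 0,
  M(u, v) = r_uv · N̂ = 1/sqrt(u^2 + v^2 + 1),
  N(u, v) = r_vv · N̂ = 0.
Evaluating at (u, v) = (5/2, -9/2):
  L = 0, M = sqrt(110)/55, N = 0.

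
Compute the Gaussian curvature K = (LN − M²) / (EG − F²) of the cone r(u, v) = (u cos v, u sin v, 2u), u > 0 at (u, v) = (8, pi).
K = 0

Coefficients of the first fundamental form: E = 5, F = 0, G = u^2.
Coefficients of the second fundamental form: L = 0, M = 0, N = 2*sqrt(5)*u^2/(5*Abs(u)).
Assemble K = (LN − M²)/(EG − F²) = 0. At (u, v) = (8, pi): K = 0.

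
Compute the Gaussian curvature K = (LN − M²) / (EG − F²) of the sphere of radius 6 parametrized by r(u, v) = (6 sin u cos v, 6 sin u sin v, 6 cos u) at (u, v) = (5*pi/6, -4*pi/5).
K = 1/36

Coefficients of the first fundamental form: E = 36, F = 0, G = 36*sin(u)^2.
Coefficients of the second fundamental form: L = -6*sin(u)/Abs(sin(u)), M = 0, N = -6*sin(u)^3/Abs(sin(u)).
Assemble K = (LN − M²)/(EG − F²) = 1/36. At (u, v) = (5*pi/6, -4*pi/5): K = 1/36.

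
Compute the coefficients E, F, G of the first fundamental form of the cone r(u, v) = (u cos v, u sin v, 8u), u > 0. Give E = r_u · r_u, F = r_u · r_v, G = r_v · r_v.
E = 65;  F = 0;  G = u^2

Compute partials: r_u = (cos(v), sin(v), 8), r_v = (-u*sin(v), u*cos(v), 0). Then
  E = r_u · r_u = 65,
  F = r_u · r_v = 0,
  G = r_v · r_v = u^2.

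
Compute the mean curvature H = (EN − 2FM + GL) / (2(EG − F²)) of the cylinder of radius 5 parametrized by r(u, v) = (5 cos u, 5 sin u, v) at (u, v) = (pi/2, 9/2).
H = -1/10

With E = 25, F = 0, G = 1, L = -5, M = 0, N = 0, assemble
  H = (EN − 2FM + GL) / (2(EG − F²)) = -1/10.
At (u, v) = (pi/2, 9/2): H = -1/10.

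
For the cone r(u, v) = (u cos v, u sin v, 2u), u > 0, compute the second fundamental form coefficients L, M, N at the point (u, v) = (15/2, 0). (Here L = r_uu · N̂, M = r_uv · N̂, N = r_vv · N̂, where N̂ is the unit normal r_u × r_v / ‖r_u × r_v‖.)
L = 0;  M = 0;  N = 3*sqrt(5)

Compute the unit normal N̂(u, v) = (-2*sqrt(5)*u*cos(v)/(5*Abs(u)), -2*sqrt(5)*u*sin(v)/(5*Abs(u)), sqrt(5)*u/(5*Abs(u))), and the second partials r_uu, r_uv, r_vv. Take dot products:
  L(u, v) = r_uu · N̂ = 0,
  M(u, v) = r_uv · N̂ = 0,
  N(u, v) = r_vv · N̂ = 2*sqrt(5)*u^2/(5*Abs(u)).
Evaluating at (u, v) = (15/2, 0):
  L = 0, M = 0, N = 3*sqrt(5).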